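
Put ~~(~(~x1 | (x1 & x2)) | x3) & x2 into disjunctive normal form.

~~(~(~x1 | (x1 & x2)) | x3) & x2
= (~(~x1 | (x1 & x2)) | x3) & x2   [double negation]
= ((~~x1 & ~(x1 & x2)) | x3) & x2   [De Morgan]
= ((x1 & ~(x1 & x2)) | x3) & x2   [double negation]
= ((x1 & (~x1 | ~x2)) | x3) & x2   [De Morgan]
= (x1 & ~x1 & x2) | (x1 & ~x2 & x2) | (x3 & x2)   [distribute & over |]
= x3 & x2   [simplify]

x3 & x2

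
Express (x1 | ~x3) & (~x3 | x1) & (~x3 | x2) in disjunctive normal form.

(x1 | ~x3) & (~x3 | x1) & (~x3 | x2)
⇔ (x1 & ~x3 & ~x3) | (x1 & ~x3 & x2) | (x1 & x1 & ~x3) | (x1 & x1 & x2) | (~x3 & ~x3 & ~x3) | (~x3 & ~x3 & x2) | (~x3 & x1 & ~x3) | (~x3 & x1 & x2)   [distribute & over |]
⇔ (x1 & x2) | ~x3   [simplify]

(x1 & x2) | ~x3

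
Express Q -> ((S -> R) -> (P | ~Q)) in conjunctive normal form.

(~Q | S | P) & (~Q | ~R | P)

Q -> ((S -> R) -> (P | ~Q))
⇔ ~Q | ((S -> R) -> (P | ~Q))   [eliminate ->]
⇔ ~Q | ~(S -> R) | P | ~Q   [eliminate ->]
⇔ ~Q | ~(~S | R) | P | ~Q   [eliminate ->]
⇔ ~Q | (~~S & ~R) | P | ~Q   [De Morgan]
⇔ ~Q | (S & ~R) | P | ~Q   [double negation]
⇔ (~Q | S | P | ~Q) & (~Q | ~R | P | ~Q)   [distribute | over &]
⇔ (~Q | S | P) & (~Q | ~R | P)   [simplify]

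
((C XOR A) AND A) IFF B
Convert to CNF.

((C XOR A) AND A) IFF B
= (((C XOR A) AND A) IMPLIES B) AND (B IMPLIES ((C XOR A) AND A))   [eliminate IFF]
= (NOT ((C XOR A) AND A) OR B) AND (B IMPLIES ((C XOR A) AND A))   [eliminate IMPLIES]
= (NOT ((C OR A) AND NOT (C AND A) AND A) OR B) AND (B IMPLIES ((C XOR A) AND A))   [expand XOR]
= (NOT ((C OR A) AND NOT (C AND A) AND A) OR B) AND (NOT B OR ((C XOR A) AND A))   [eliminate IMPLIES]
= (NOT ((C OR A) AND NOT (C AND A) AND A) OR B) AND (NOT B OR ((C OR A) AND NOT (C AND A) AND A))   [expand XOR]
= (NOT (C OR A) OR NOT NOT (C AND A) OR NOT A OR B) AND (NOT B OR ((C OR A) AND NOT (C AND A) AND A))   [De Morgan]
= ((NOT C AND NOT A) OR NOT NOT (C AND A) OR NOT A OR B) AND (NOT B OR ((C OR A) AND NOT (C AND A) AND A))   [De Morgan]
= ((NOT C AND NOT A) OR (C AND A) OR NOT A OR B) AND (NOT B OR ((C OR A) AND NOT (C AND A) AND A))   [double negation]
= ((NOT C AND NOT A) OR (C AND A) OR NOT A OR B) AND (NOT B OR ((C OR A) AND (NOT C OR NOT A) AND A))   [De Morgan]
= (NOT C OR C OR NOT A OR B) AND (NOT C OR A OR NOT A OR B) AND (NOT A OR C OR NOT A OR B) AND (NOT A OR A OR NOT A OR B) AND (NOT B OR C OR A) AND (NOT B OR NOT C OR NOT A) AND (NOT B OR A)   [distribute OR over AND]
= (NOT A OR C OR B) AND (NOT B OR NOT C OR NOT A) AND (NOT B OR A)   [simplify]

(NOT A OR C OR B) AND (NOT B OR NOT C OR NOT A) AND (NOT B OR A)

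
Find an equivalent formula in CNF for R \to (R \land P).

\lnot R \lor P

R \to (R \land P)
≡ \lnot R \lor (R \land P)   (eliminate \to)
≡ (\lnot R \lor R) \land (\lnot R \lor P)   (distribute \lor over \land)
≡ \lnot R \lor P   (simplify)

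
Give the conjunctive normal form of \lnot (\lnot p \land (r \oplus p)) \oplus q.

\lnot (\lnot p \land (r \oplus p)) \oplus q
⇔ (\lnot (\lnot p \land (r \oplus p)) \lor q) \land \lnot (\lnot (\lnot p \land (r \oplus p)) \land q)   [expand \oplus]
⇔ (\lnot (\lnot p \land (r \lor p) \land \lnot (r \land p)) \lor q) \land \lnot (\lnot (\lnot p \land (r \oplus p)) \land q)   [expand \oplus]
⇔ (\lnot (\lnot p \land (r \lor p) \land \lnot (r \land p)) \lor q) \land \lnot (\lnot (\lnot p \land (r \lor p) \land \lnot (r \land p)) \land q)   [expand \oplus]
⇔ (\lnot \lnot p \lor \lnot (r \lor p) \lor \lnot \lnot (r \land p) \lor q) \land \lnot (\lnot (\lnot p \land (r \lor p) \land \lnot (r \land p)) \land q)   [De Morgan]
⇔ (p \lor \lnot (r \lor p) \lor \lnot \lnot (r \land p) \lor q) \land \lnot (\lnot (\lnot p \land (r \lor p) \land \lnot (r \land p)) \land q)   [double negation]
⇔ (p \lor (\lnot r \land \lnot p) \lor \lnot \lnot (r \land p) \lor q) \land \lnot (\lnot (\lnot p \land (r \lor p) \land \lnot (r \land p)) \land q)   [De Morgan]
⇔ (p \lor (\lnot r \land \lnot p) \lor (r \land p) \lor q) \land \lnot (\lnot (\lnot p \land (r \lor p) \land \lnot (r \land p)) \land q)   [double negation]
⇔ (p \lor (\lnot r \land \lnot p) \lor (r \land p) \lor q) \land (\lnot \lnot (\lnot p \land (r \lor p) \land \lnot (r \land p)) \lor \lnot q)   [De Morgan]
⇔ (p \lor (\lnot r \land \lnot p) \lor (r \land p) \lor q) \land ((\lnot p \land (r \lor p) \land \lnot (r \land p)) \lor \lnot q)   [double negation]
⇔ (p \lor (\lnot r \land \lnot p) \lor (r \land p) \lor q) \land ((\lnot p \land (r \lor p) \land (\lnot r \lor \lnot p)) \lor \lnot q)   [De Morgan]
⇔ (p \lor \lnot r \lor r \lor q) \land (p \lor \lnot r \lor p \lor q) \land (p \lor \lnot p \lor r \lor q) \land (p \lor \lnot p \lor p \lor q) \land (\lnot p \lor \lnot q) \land (r \lor p \lor \lnot q) \land (\lnot r \lor \lnot p \lor \lnot q)   [distribute \lor over \land]
⇔ (p \lor \lnot r \lor q) \land (\lnot p \lor \lnot q) \land (r \lor p \lor \lnot q)   [simplify]

(p \lor \lnot r \lor q) \land (\lnot p \lor \lnot q) \land (r \lor p \lor \lnot q)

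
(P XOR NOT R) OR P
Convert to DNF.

(NOT P AND NOT R) OR P

(P XOR NOT R) OR P
≡ (P AND NOT NOT R) OR (NOT P AND NOT R) OR P
≡ (P AND R) OR (NOT P AND NOT R) OR P
≡ (NOT P AND NOT R) OR P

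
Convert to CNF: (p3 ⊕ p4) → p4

¬p3 ∨ p4

(p3 ⊕ p4) → p4
⇔ ¬(p3 ⊕ p4) ∨ p4   (eliminate →)
⇔ ¬((p3 ∨ p4) ∧ ¬(p3 ∧ p4)) ∨ p4   (expand ⊕)
⇔ ¬(p3 ∨ p4) ∨ ¬¬(p3 ∧ p4) ∨ p4   (De Morgan)
⇔ (¬p3 ∧ ¬p4) ∨ ¬¬(p3 ∧ p4) ∨ p4   (De Morgan)
⇔ (¬p3 ∧ ¬p4) ∨ (p3 ∧ p4) ∨ p4   (double negation)
⇔ (¬p3 ∨ p3 ∨ p4) ∧ (¬p3 ∨ p4 ∨ p4) ∧ (¬p4 ∨ p3 ∨ p4) ∧ (¬p4 ∨ p4 ∨ p4)   (distribute ∨ over ∧)
⇔ ¬p3 ∨ p4   (simplify)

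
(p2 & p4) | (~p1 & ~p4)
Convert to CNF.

(p2 | ~p1) & (p2 | ~p4) & (p4 | ~p1)

(p2 & p4) | (~p1 & ~p4)
≡ (p2 | ~p1) & (p2 | ~p4) & (p4 | ~p1) & (p4 | ~p4)   [distribute | over &]
≡ (p2 | ~p1) & (p2 | ~p4) & (p4 | ~p1)   [simplify]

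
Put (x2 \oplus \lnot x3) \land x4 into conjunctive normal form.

(x2 \oplus \lnot x3) \land x4
= (x2 \lor \lnot x3) \land \lnot (x2 \land \lnot x3) \land x4   (expand \oplus)
= (x2 \lor \lnot x3) \land (\lnot x2 \lor \lnot \lnot x3) \land x4   (De Morgan)
= (x2 \lor \lnot x3) \land (\lnot x2 \lor x3) \land x4   (double negation)

(x2 \lor \lnot x3) \land (\lnot x2 \lor x3) \land x4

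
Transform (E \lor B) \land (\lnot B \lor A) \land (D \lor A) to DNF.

(E \lor B) \land (\lnot B \lor A) \land (D \lor A)
= (E \land \lnot B \land D) \lor (E \land \lnot B \land A) \lor (E \land A \land D) \lor (E \land A \land A) \lor (B \land \lnot B \land D) \lor (B \land \lnot B \land A) \lor (B \land A \land D) \lor (B \land A \land A)   (distribute \land over \lor)
= (E \land \lnot B \land D) \lor (E \land A) \lor (B \land A)   (simplify)

(E \land \lnot B \land D) \lor (E \land A) \lor (B \land A)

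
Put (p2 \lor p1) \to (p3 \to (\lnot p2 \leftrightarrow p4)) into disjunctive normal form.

(\lnot p2 \land \lnot p1) \lor \lnot p3 \lor (p2 \land \lnot p4) \lor (p4 \land \lnot p2)

(p2 \lor p1) \to (p3 \to (\lnot p2 \leftrightarrow p4))
= \lnot (p2 \lor p1) \lor (p3 \to (\lnot p2 \leftrightarrow p4))   [eliminate \to]
= \lnot (p2 \lor p1) \lor \lnot p3 \lor (\lnot p2 \leftrightarrow p4)   [eliminate \to]
= \lnot (p2 \lor p1) \lor \lnot p3 \lor ((\lnot p2 \to p4) \land (p4 \to \lnot p2))   [eliminate \leftrightarrow]
= \lnot (p2 \lor p1) \lor \lnot p3 \lor ((\lnot \lnot p2 \lor p4) \land (p4 \to \lnot p2))   [eliminate \to]
= \lnot (p2 \lor p1) \lor \lnot p3 \lor ((\lnot \lnot p2 \lor p4) \land (\lnot p4 \lor \lnot p2))   [eliminate \to]
= (\lnot p2 \land \lnot p1) \lor \lnot p3 \lor ((\lnot \lnot p2 \lor p4) \land (\lnot p4 \lor \lnot p2))   [De Morgan]
= (\lnot p2 \land \lnot p1) \lor \lnot p3 \lor ((p2 \lor p4) \land (\lnot p4 \lor \lnot p2))   [double negation]
= (\lnot p2 \land \lnot p1) \lor \lnot p3 \lor (p2 \land \lnot p4) \lor (p2 \land \lnot p2) \lor (p4 \land \lnot p4) \lor (p4 \land \lnot p2)   [distribute \land over \lor]
= (\lnot p2 \land \lnot p1) \lor \lnot p3 \lor (p2 \land \lnot p4) \lor (p4 \land \lnot p2)   [simplify]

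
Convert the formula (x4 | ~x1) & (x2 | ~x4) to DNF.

(x4 | ~x1) & (x2 | ~x4)
≡ (x4 & x2) | (x4 & ~x4) | (~x1 & x2) | (~x1 & ~x4)   [distribute & over |]
≡ (x4 & x2) | (~x1 & x2) | (~x1 & ~x4)   [simplify]

(x4 & x2) | (~x1 & x2) | (~x1 & ~x4)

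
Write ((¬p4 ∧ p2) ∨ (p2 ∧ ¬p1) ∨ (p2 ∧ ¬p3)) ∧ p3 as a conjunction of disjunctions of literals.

((¬p4 ∧ p2) ∨ (p2 ∧ ¬p1) ∨ (p2 ∧ ¬p3)) ∧ p3
⇔ (¬p4 ∨ p2 ∨ p2) ∧ (¬p4 ∨ p2 ∨ ¬p3) ∧ (¬p4 ∨ ¬p1 ∨ p2) ∧ (¬p4 ∨ ¬p1 ∨ ¬p3) ∧ (p2 ∨ p2 ∨ p2) ∧ (p2 ∨ p2 ∨ ¬p3) ∧ (p2 ∨ ¬p1 ∨ p2) ∧ (p2 ∨ ¬p1 ∨ ¬p3) ∧ p3   — distribute ∨ over ∧
⇔ (¬p4 ∨ ¬p1 ∨ ¬p3) ∧ p2 ∧ p3   — simplify

(¬p4 ∨ ¬p1 ∨ ¬p3) ∧ p2 ∧ p3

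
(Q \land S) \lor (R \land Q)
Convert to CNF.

Q \land (S \lor R)

(Q \land S) \lor (R \land Q)
≡ (Q \lor R) \land (Q \lor Q) \land (S \lor R) \land (S \lor Q)   [distribute \lor over \land]
≡ Q \land (S \lor R)   [simplify]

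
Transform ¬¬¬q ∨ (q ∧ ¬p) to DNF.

¬¬¬q ∨ (q ∧ ¬p)
≡ ¬q ∨ (q ∧ ¬p)   — double negation

¬q ∨ (q ∧ ¬p)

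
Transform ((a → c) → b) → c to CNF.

((a → c) → b) → c
= ¬((a → c) → b) ∨ c   [eliminate →]
= ¬(¬(a → c) ∨ b) ∨ c   [eliminate →]
= ¬(¬(¬a ∨ c) ∨ b) ∨ c   [eliminate →]
= (¬¬(¬a ∨ c) ∧ ¬b) ∨ c   [De Morgan]
= ((¬a ∨ c) ∧ ¬b) ∨ c   [double negation]
= (¬a ∨ c ∨ c) ∧ (¬b ∨ c)   [distribute ∨ over ∧]
= (¬a ∨ c) ∧ (¬b ∨ c)   [simplify]

(¬a ∨ c) ∧ (¬b ∨ c)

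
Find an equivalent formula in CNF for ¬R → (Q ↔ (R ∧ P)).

R ∨ ¬Q

¬R → (Q ↔ (R ∧ P))
⇔ ¬¬R ∨ (Q ↔ (R ∧ P))   — eliminate →
⇔ ¬¬R ∨ ((Q → (R ∧ P)) ∧ ((R ∧ P) → Q))   — eliminate ↔
⇔ ¬¬R ∨ ((¬Q ∨ (R ∧ P)) ∧ ((R ∧ P) → Q))   — eliminate →
⇔ ¬¬R ∨ ((¬Q ∨ (R ∧ P)) ∧ (¬(R ∧ P) ∨ Q))   — eliminate →
⇔ R ∨ ((¬Q ∨ (R ∧ P)) ∧ (¬(R ∧ P) ∨ Q))   — double negation
⇔ R ∨ ((¬Q ∨ (R ∧ P)) ∧ (¬R ∨ ¬P ∨ Q))   — De Morgan
⇔ (R ∨ ¬Q ∨ R) ∧ (R ∨ ¬Q ∨ P) ∧ (R ∨ ¬R ∨ ¬P ∨ Q)   — distribute ∨ over ∧
⇔ R ∨ ¬Q   — simplify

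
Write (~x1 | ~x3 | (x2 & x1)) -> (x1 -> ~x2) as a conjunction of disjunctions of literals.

~x2 | ~x1

(~x1 | ~x3 | (x2 & x1)) -> (x1 -> ~x2)
≡ ~(~x1 | ~x3 | (x2 & x1)) | (x1 -> ~x2)   — eliminate ->
≡ ~(~x1 | ~x3 | (x2 & x1)) | ~x1 | ~x2   — eliminate ->
≡ (~~x1 & ~~x3 & ~(x2 & x1)) | ~x1 | ~x2   — De Morgan
≡ (x1 & ~~x3 & ~(x2 & x1)) | ~x1 | ~x2   — double negation
≡ (x1 & x3 & ~(x2 & x1)) | ~x1 | ~x2   — double negation
≡ (x1 & x3 & (~x2 | ~x1)) | ~x1 | ~x2   — De Morgan
≡ (x1 | ~x1 | ~x2) & (x3 | ~x1 | ~x2) & (~x2 | ~x1 | ~x1 | ~x2)   — distribute | over &
≡ ~x2 | ~x1   — simplify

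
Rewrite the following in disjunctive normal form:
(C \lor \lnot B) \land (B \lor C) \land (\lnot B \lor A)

(C \lor \lnot B) \land (B \lor C) \land (\lnot B \lor A)
≡ (C \land B \land \lnot B) \lor (C \land B \land A) \lor (C \land C \land \lnot B) \lor (C \land C \land A) \lor (\lnot B \land B \land \lnot B) \lor (\lnot B \land B \land A) \lor (\lnot B \land C \land \lnot B) \lor (\lnot B \land C \land A)   [distribute \land over \lor]
≡ (C \land \lnot B) \lor (C \land A)   [simplify]

(C \land \lnot B) \lor (C \land A)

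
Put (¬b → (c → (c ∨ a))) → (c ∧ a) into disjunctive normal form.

c ∧ a

(¬b → (c → (c ∨ a))) → (c ∧ a)
= ¬(¬b → (c → (c ∨ a))) ∨ (c ∧ a)   [eliminate →]
= ¬(¬¬b ∨ (c → (c ∨ a))) ∨ (c ∧ a)   [eliminate →]
= ¬(¬¬b ∨ ¬c ∨ c ∨ a) ∨ (c ∧ a)   [eliminate →]
= (¬¬¬b ∧ ¬¬c ∧ ¬c ∧ ¬a) ∨ (c ∧ a)   [De Morgan]
= (¬b ∧ ¬¬c ∧ ¬c ∧ ¬a) ∨ (c ∧ a)   [double negation]
= (¬b ∧ c ∧ ¬c ∧ ¬a) ∨ (c ∧ a)   [double negation]
= c ∧ a   [simplify]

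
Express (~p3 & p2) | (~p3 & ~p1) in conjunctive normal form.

~p3 & (p2 | ~p1)

(~p3 & p2) | (~p3 & ~p1)
≡ (~p3 | ~p3) & (~p3 | ~p1) & (p2 | ~p3) & (p2 | ~p1)   (distribute | over &)
≡ ~p3 & (p2 | ~p1)   (simplify)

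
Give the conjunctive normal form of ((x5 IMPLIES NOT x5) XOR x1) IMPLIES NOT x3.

(x5 OR x1 OR NOT x3) AND (NOT x1 OR NOT x5 OR NOT x3)

((x5 IMPLIES NOT x5) XOR x1) IMPLIES NOT x3
= NOT ((x5 IMPLIES NOT x5) XOR x1) OR NOT x3   (eliminate IMPLIES)
= NOT (((x5 IMPLIES NOT x5) OR x1) AND NOT ((x5 IMPLIES NOT x5) AND x1)) OR NOT x3   (expand XOR)
= NOT ((NOT x5 OR NOT x5 OR x1) AND NOT ((x5 IMPLIES NOT x5) AND x1)) OR NOT x3   (eliminate IMPLIES)
= NOT ((NOT x5 OR NOT x5 OR x1) AND NOT ((NOT x5 OR NOT x5) AND x1)) OR NOT x3   (eliminate IMPLIES)
= NOT (NOT x5 OR NOT x5 OR x1) OR NOT NOT ((NOT x5 OR NOT x5) AND x1) OR NOT x3   (De Morgan)
= (NOT NOT x5 AND NOT NOT x5 AND NOT x1) OR NOT NOT ((NOT x5 OR NOT x5) AND x1) OR NOT x3   (De Morgan)
= (x5 AND NOT NOT x5 AND NOT x1) OR NOT NOT ((NOT x5 OR NOT x5) AND x1) OR NOT x3   (double negation)
= (x5 AND x5 AND NOT x1) OR NOT NOT ((NOT x5 OR NOT x5) AND x1) OR NOT x3   (double negation)
= (x5 AND x5 AND NOT x1) OR ((NOT x5 OR NOT x5) AND x1) OR NOT x3   (double negation)
= (x5 OR NOT x5 OR NOT x5 OR NOT x3) AND (x5 OR x1 OR NOT x3) AND (x5 OR NOT x5 OR NOT x5 OR NOT x3) AND (x5 OR x1 OR NOT x3) AND (NOT x1 OR NOT x5 OR NOT x5 OR NOT x3) AND (NOT x1 OR x1 OR NOT x3)   (distribute OR over AND)
= (x5 OR x1 OR NOT x3) AND (NOT x1 OR NOT x5 OR NOT x3)   (simplify)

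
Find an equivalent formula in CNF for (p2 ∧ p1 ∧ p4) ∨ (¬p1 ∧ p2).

(p2 ∧ p1 ∧ p4) ∨ (¬p1 ∧ p2)
= (p2 ∨ ¬p1) ∧ (p2 ∨ p2) ∧ (p1 ∨ ¬p1) ∧ (p1 ∨ p2) ∧ (p4 ∨ ¬p1) ∧ (p4 ∨ p2)   [distribute ∨ over ∧]
= p2 ∧ (p4 ∨ ¬p1)   [simplify]

p2 ∧ (p4 ∨ ¬p1)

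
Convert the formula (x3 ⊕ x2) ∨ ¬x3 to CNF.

(x3 ⊕ x2) ∨ ¬x3
= ((x3 ∨ x2) ∧ ¬(x3 ∧ x2)) ∨ ¬x3   — expand ⊕
= ((x3 ∨ x2) ∧ (¬x3 ∨ ¬x2)) ∨ ¬x3   — De Morgan
= (x3 ∨ x2 ∨ ¬x3) ∧ (¬x3 ∨ ¬x2 ∨ ¬x3)   — distribute ∨ over ∧
= ¬x3 ∨ ¬x2   — simplify

¬x3 ∨ ¬x2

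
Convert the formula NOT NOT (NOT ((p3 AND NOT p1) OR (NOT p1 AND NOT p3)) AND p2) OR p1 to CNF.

NOT NOT (NOT ((p3 AND NOT p1) OR (NOT p1 AND NOT p3)) AND p2) OR p1
= (NOT ((p3 AND NOT p1) OR (NOT p1 AND NOT p3)) AND p2) OR p1   [double negation]
= (NOT (p3 AND NOT p1) AND NOT (NOT p1 AND NOT p3) AND p2) OR p1   [De Morgan]
= ((NOT p3 OR NOT NOT p1) AND NOT (NOT p1 AND NOT p3) AND p2) OR p1   [De Morgan]
= ((NOT p3 OR p1) AND NOT (NOT p1 AND NOT p3) AND p2) OR p1   [double negation]
= ((NOT p3 OR p1) AND (NOT NOT p1 OR NOT NOT p3) AND p2) OR p1   [De Morgan]
= ((NOT p3 OR p1) AND (p1 OR NOT NOT p3) AND p2) OR p1   [double negation]
= ((NOT p3 OR p1) AND (p1 OR p3) AND p2) OR p1   [double negation]
= (NOT p3 OR p1 OR p1) AND (p1 OR p3 OR p1) AND (p2 OR p1)   [distribute OR over AND]
= (NOT p3 OR p1) AND (p1 OR p3) AND (p2 OR p1)   [simplify]

(NOT p3 OR p1) AND (p1 OR p3) AND (p2 OR p1)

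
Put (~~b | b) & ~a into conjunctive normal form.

(~~b | b) & ~a
⇔ (b | b) & ~a   [double negation]
⇔ b & ~a   [simplify]

b & ~a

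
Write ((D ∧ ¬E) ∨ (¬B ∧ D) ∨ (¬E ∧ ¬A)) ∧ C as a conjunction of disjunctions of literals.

((D ∧ ¬E) ∨ (¬B ∧ D) ∨ (¬E ∧ ¬A)) ∧ C
= (D ∨ ¬B ∨ ¬E) ∧ (D ∨ ¬B ∨ ¬A) ∧ (D ∨ D ∨ ¬E) ∧ (D ∨ D ∨ ¬A) ∧ (¬E ∨ ¬B ∨ ¬E) ∧ (¬E ∨ ¬B ∨ ¬A) ∧ (¬E ∨ D ∨ ¬E) ∧ (¬E ∨ D ∨ ¬A) ∧ C
= (D ∨ ¬E) ∧ (D ∨ ¬A) ∧ (¬E ∨ ¬B) ∧ C

(D ∨ ¬E) ∧ (D ∨ ¬A) ∧ (¬E ∨ ¬B) ∧ C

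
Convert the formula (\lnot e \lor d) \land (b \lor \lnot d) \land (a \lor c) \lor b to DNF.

(\lnot e \lor d) \land (b \lor \lnot d) \land (a \lor c) \lor b
≡ \lnot e \land b \land a \lor \lnot e \land b \land c \lor \lnot e \land \lnot d \land a \lor \lnot e \land \lnot d \land c \lor d \land b \land a \lor d \land b \land c \lor d \land \lnot d \land a \lor d \land \lnot d \land c \lor b   (distribute \land over \lor)
≡ \lnot e \land \lnot d \land a \lor \lnot e \land \lnot d \land c \lor b   (simplify)

\lnot e \land \lnot d \land a \lor \lnot e \land \lnot d \land c \lor b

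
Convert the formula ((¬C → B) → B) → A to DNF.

((¬C → B) → B) → A
⇔ ¬((¬C → B) → B) ∨ A   [eliminate →]
⇔ ¬(¬(¬C → B) ∨ B) ∨ A   [eliminate →]
⇔ ¬(¬(¬¬C ∨ B) ∨ B) ∨ A   [eliminate →]
⇔ ¬¬(¬¬C ∨ B) ∧ ¬B ∨ A   [De Morgan]
⇔ (¬¬C ∨ B) ∧ ¬B ∨ A   [double negation]
⇔ (C ∨ B) ∧ ¬B ∨ A   [double negation]
⇔ C ∧ ¬B ∨ B ∧ ¬B ∨ A   [distribute ∧ over ∨]
⇔ C ∧ ¬B ∨ A   [simplify]

C ∧ ¬B ∨ A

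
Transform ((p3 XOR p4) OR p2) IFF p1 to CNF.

(NOT p3 OR p4 OR p1) AND (NOT p4 OR p3 OR p1) AND (NOT p2 OR p1) AND (NOT p1 OR p3 OR p4 OR p2) AND (NOT p1 OR NOT p3 OR NOT p4 OR p2)

((p3 XOR p4) OR p2) IFF p1
⇔ (((p3 XOR p4) OR p2) IMPLIES p1) AND (p1 IMPLIES ((p3 XOR p4) OR p2))   (eliminate IFF)
⇔ (NOT ((p3 XOR p4) OR p2) OR p1) AND (p1 IMPLIES ((p3 XOR p4) OR p2))   (eliminate IMPLIES)
⇔ (NOT (((p3 OR p4) AND NOT (p3 AND p4)) OR p2) OR p1) AND (p1 IMPLIES ((p3 XOR p4) OR p2))   (expand XOR)
⇔ (NOT (((p3 OR p4) AND NOT (p3 AND p4)) OR p2) OR p1) AND (NOT p1 OR (p3 XOR p4) OR p2)   (eliminate IMPLIES)
⇔ (NOT (((p3 OR p4) AND NOT (p3 AND p4)) OR p2) OR p1) AND (NOT p1 OR ((p3 OR p4) AND NOT (p3 AND p4)) OR p2)   (expand XOR)
⇔ ((NOT ((p3 OR p4) AND NOT (p3 AND p4)) AND NOT p2) OR p1) AND (NOT p1 OR ((p3 OR p4) AND NOT (p3 AND p4)) OR p2)   (De Morgan)
⇔ (((NOT (p3 OR p4) OR NOT NOT (p3 AND p4)) AND NOT p2) OR p1) AND (NOT p1 OR ((p3 OR p4) AND NOT (p3 AND p4)) OR p2)   (De Morgan)
⇔ ((((NOT p3 AND NOT p4) OR NOT NOT (p3 AND p4)) AND NOT p2) OR p1) AND (NOT p1 OR ((p3 OR p4) AND NOT (p3 AND p4)) OR p2)   (De Morgan)
⇔ ((((NOT p3 AND NOT p4) OR (p3 AND p4)) AND NOT p2) OR p1) AND (NOT p1 OR ((p3 OR p4) AND NOT (p3 AND p4)) OR p2)   (double negation)
⇔ ((((NOT p3 AND NOT p4) OR (p3 AND p4)) AND NOT p2) OR p1) AND (NOT p1 OR ((p3 OR p4) AND (NOT p3 OR NOT p4)) OR p2)   (De Morgan)
⇔ (NOT p3 OR p3 OR p1) AND (NOT p3 OR p4 OR p1) AND (NOT p4 OR p3 OR p1) AND (NOT p4 OR p4 OR p1) AND (NOT p2 OR p1) AND (NOT p1 OR p3 OR p4 OR p2) AND (NOT p1 OR NOT p3 OR NOT p4 OR p2)   (distribute OR over AND)
⇔ (NOT p3 OR p4 OR p1) AND (NOT p4 OR p3 OR p1) AND (NOT p2 OR p1) AND (NOT p1 OR p3 OR p4 OR p2) AND (NOT p1 OR NOT p3 OR NOT p4 OR p2)   (simplify)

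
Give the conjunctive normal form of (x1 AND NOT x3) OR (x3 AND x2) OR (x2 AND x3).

(x1 OR x3) AND (x1 OR x2) AND (NOT x3 OR x2)

(x1 AND NOT x3) OR (x3 AND x2) OR (x2 AND x3)
≡ (x1 OR x3 OR x2) AND (x1 OR x3 OR x3) AND (x1 OR x2 OR x2) AND (x1 OR x2 OR x3) AND (NOT x3 OR x3 OR x2) AND (NOT x3 OR x3 OR x3) AND (NOT x3 OR x2 OR x2) AND (NOT x3 OR x2 OR x3)   (distribute OR over AND)
≡ (x1 OR x3) AND (x1 OR x2) AND (NOT x3 OR x2)   (simplify)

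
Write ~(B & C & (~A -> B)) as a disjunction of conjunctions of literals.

~(B & C & (~A -> B))
= ~(B & C & (~~A | B))   [eliminate ->]
= ~B | ~C | ~(~~A | B)   [De Morgan]
= ~B | ~C | (~~~A & ~B)   [De Morgan]
= ~B | ~C | (~A & ~B)   [double negation]
= ~B | ~C   [simplify]

~B | ~C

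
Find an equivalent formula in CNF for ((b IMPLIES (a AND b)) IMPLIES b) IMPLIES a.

((b IMPLIES (a AND b)) IMPLIES b) IMPLIES a
⇔ NOT ((b IMPLIES (a AND b)) IMPLIES b) OR a   — eliminate IMPLIES
⇔ NOT (NOT (b IMPLIES (a AND b)) OR b) OR a   — eliminate IMPLIES
⇔ NOT (NOT (NOT b OR (a AND b)) OR b) OR a   — eliminate IMPLIES
⇔ (NOT NOT (NOT b OR (a AND b)) AND NOT b) OR a   — De Morgan
⇔ ((NOT b OR (a AND b)) AND NOT b) OR a   — double negation
⇔ (NOT b OR a OR a) AND (NOT b OR b OR a) AND (NOT b OR a)   — distribute OR over AND
⇔ NOT b OR a   — simplify

NOT b OR a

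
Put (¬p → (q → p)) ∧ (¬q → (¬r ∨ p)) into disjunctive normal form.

(¬p → (q → p)) ∧ (¬q → (¬r ∨ p))
≡ (¬¬p ∨ (q → p)) ∧ (¬q → (¬r ∨ p))   [eliminate →]
≡ (¬¬p ∨ ¬q ∨ p) ∧ (¬q → (¬r ∨ p))   [eliminate →]
≡ (¬¬p ∨ ¬q ∨ p) ∧ (¬¬q ∨ ¬r ∨ p)   [eliminate →]
≡ (p ∨ ¬q ∨ p) ∧ (¬¬q ∨ ¬r ∨ p)   [double negation]
≡ (p ∨ ¬q ∨ p) ∧ (q ∨ ¬r ∨ p)   [double negation]
≡ (p ∧ q) ∨ (p ∧ ¬r) ∨ (p ∧ p) ∨ (¬q ∧ q) ∨ (¬q ∧ ¬r) ∨ (¬q ∧ p) ∨ (p ∧ q) ∨ (p ∧ ¬r) ∨ (p ∧ p)   [distribute ∧ over ∨]
≡ p ∨ (¬q ∧ ¬r)   [simplify]

p ∨ (¬q ∧ ¬r)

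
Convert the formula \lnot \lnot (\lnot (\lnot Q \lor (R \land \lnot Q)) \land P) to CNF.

\lnot \lnot (\lnot (\lnot Q \lor (R \land \lnot Q)) \land P)
≡ \lnot (\lnot Q \lor (R \land \lnot Q)) \land P   [double negation]
≡ \lnot \lnot Q \land \lnot (R \land \lnot Q) \land P   [De Morgan]
≡ Q \land \lnot (R \land \lnot Q) \land P   [double negation]
≡ Q \land (\lnot R \lor \lnot \lnot Q) \land P   [De Morgan]
≡ Q \land (\lnot R \lor Q) \land P   [double negation]
≡ Q \land P   [simplify]

Q \land P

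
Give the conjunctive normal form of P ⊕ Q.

P ⊕ Q
= (P ∨ Q) ∧ ¬(P ∧ Q)   (expand ⊕)
= (P ∨ Q) ∧ (¬P ∨ ¬Q)   (De Morgan)

(P ∨ Q) ∧ (¬P ∨ ¬Q)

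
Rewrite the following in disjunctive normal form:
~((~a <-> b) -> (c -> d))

~((~a <-> b) -> (c -> d))
≡ ~(~(~a <-> b) | (c -> d))   — eliminate ->
≡ ~(~((~a -> b) & (b -> ~a)) | (c -> d))   — eliminate <->
≡ ~(~((~~a | b) & (b -> ~a)) | (c -> d))   — eliminate ->
≡ ~(~((~~a | b) & (~b | ~a)) | (c -> d))   — eliminate ->
≡ ~(~((~~a | b) & (~b | ~a)) | ~c | d)   — eliminate ->
≡ ~~((~~a | b) & (~b | ~a)) & ~~c & ~d   — De Morgan
≡ (~~a | b) & (~b | ~a) & ~~c & ~d   — double negation
≡ (a | b) & (~b | ~a) & ~~c & ~d   — double negation
≡ (a | b) & (~b | ~a) & c & ~d   — double negation
≡ (a & ~b & c & ~d) | (a & ~a & c & ~d) | (b & ~b & c & ~d) | (b & ~a & c & ~d)   — distribute & over |
≡ (a & ~b & c & ~d) | (b & ~a & c & ~d)   — simplify

(a & ~b & c & ~d) | (b & ~a & c & ~d)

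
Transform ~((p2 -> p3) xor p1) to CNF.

(p2 | p1) & (~p3 | p1) & (~p1 | ~p2 | p3)

~((p2 -> p3) xor p1)
= ~(((p2 -> p3) | p1) & ~((p2 -> p3) & p1))   — expand xor
= ~((~p2 | p3 | p1) & ~((p2 -> p3) & p1))   — eliminate ->
= ~((~p2 | p3 | p1) & ~((~p2 | p3) & p1))   — eliminate ->
= ~(~p2 | p3 | p1) | ~~((~p2 | p3) & p1)   — De Morgan
= (~~p2 & ~p3 & ~p1) | ~~((~p2 | p3) & p1)   — De Morgan
= (p2 & ~p3 & ~p1) | ~~((~p2 | p3) & p1)   — double negation
= (p2 & ~p3 & ~p1) | ((~p2 | p3) & p1)   — double negation
= (p2 | ~p2 | p3) & (p2 | p1) & (~p3 | ~p2 | p3) & (~p3 | p1) & (~p1 | ~p2 | p3) & (~p1 | p1)   — distribute | over &
= (p2 | p1) & (~p3 | p1) & (~p1 | ~p2 | p3)   — simplify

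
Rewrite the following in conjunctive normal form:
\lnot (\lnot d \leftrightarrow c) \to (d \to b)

\lnot (\lnot d \leftrightarrow c) \to (d \to b)
≡ \lnot \lnot (\lnot d \leftrightarrow c) \lor (d \to b)   (eliminate \to)
≡ \lnot \lnot ((\lnot d \to c) \land (c \to \lnot d)) \lor (d \to b)   (eliminate \leftrightarrow)
≡ \lnot \lnot ((\lnot \lnot d \lor c) \land (c \to \lnot d)) \lor (d \to b)   (eliminate \to)
≡ \lnot \lnot ((\lnot \lnot d \lor c) \land (\lnot c \lor \lnot d)) \lor (d \to b)   (eliminate \to)
≡ \lnot \lnot ((\lnot \lnot d \lor c) \land (\lnot c \lor \lnot d)) \lor \lnot d \lor b   (eliminate \to)
≡ ((\lnot \lnot d \lor c) \land (\lnot c \lor \lnot d)) \lor \lnot d \lor b   (double negation)
≡ ((d \lor c) \land (\lnot c \lor \lnot d)) \lor \lnot d \lor b   (double negation)
≡ (d \lor c \lor \lnot d \lor b) \land (\lnot c \lor \lnot d \lor \lnot d \lor b)   (distribute \lor over \land)
≡ \lnot c \lor \lnot d \lor b   (simplify)

\lnot c \lor \lnot d \lor b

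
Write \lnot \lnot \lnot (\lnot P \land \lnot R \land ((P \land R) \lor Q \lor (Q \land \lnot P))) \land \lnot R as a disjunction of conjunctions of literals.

\lnot \lnot \lnot (\lnot P \land \lnot R \land ((P \land R) \lor Q \lor (Q \land \lnot P))) \land \lnot R
⇔ \lnot (\lnot P \land \lnot R \land ((P \land R) \lor Q \lor (Q \land \lnot P))) \land \lnot R
⇔ (\lnot \lnot P \lor \lnot \lnot R \lor \lnot ((P \land R) \lor Q \lor (Q \land \lnot P))) \land \lnot R
⇔ (P \lor \lnot \lnot R \lor \lnot ((P \land R) \lor Q \lor (Q \land \lnot P))) \land \lnot R
⇔ (P \lor R \lor \lnot ((P \land R) \lor Q \lor (Q \land \lnot P))) \land \lnot R
⇔ (P \lor R \lor (\lnot (P \land R) \land \lnot Q \land \lnot (Q \land \lnot P))) \land \lnot R
⇔ (P \lor R \lor ((\lnot P \lor \lnot R) \land \lnot Q \land \lnot (Q \land \lnot P))) \land \lnot R
⇔ (P \lor R \lor ((\lnot P \lor \lnot R) \land \lnot Q \land (\lnot Q \lor \lnot \lnot P))) \land \lnot R
⇔ (P \lor R \lor ((\lnot P \lor \lnot R) \land \lnot Q \land (\lnot Q \lor P))) \land \lnot R
⇔ (P \land \lnot R) \lor (R \land \lnot R) \lor (\lnot P \land \lnot Q \land \lnot Q \land \lnot R) \lor (\lnot P \land \lnot Q \land P \land \lnot R) \lor (\lnot R \land \lnot Q \land \lnot Q \land \lnot R) \lor (\lnot R \land \lnot Q \land P \land \lnot R)
⇔ (P \land \lnot R) \lor (\lnot R \land \lnot Q)

(P \land \lnot R) \lor (\lnot R \land \lnot Q)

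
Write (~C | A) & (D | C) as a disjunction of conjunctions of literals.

(~C | A) & (D | C)
⇔ (~C & D) | (~C & C) | (A & D) | (A & C)   [distribute & over |]
⇔ (~C & D) | (A & D) | (A & C)   [simplify]

(~C & D) | (A & D) | (A & C)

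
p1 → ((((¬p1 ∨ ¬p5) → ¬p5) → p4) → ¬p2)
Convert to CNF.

p1 → ((((¬p1 ∨ ¬p5) → ¬p5) → p4) → ¬p2)
≡ ¬p1 ∨ ((((¬p1 ∨ ¬p5) → ¬p5) → p4) → ¬p2)   (eliminate →)
≡ ¬p1 ∨ ¬(((¬p1 ∨ ¬p5) → ¬p5) → p4) ∨ ¬p2   (eliminate →)
≡ ¬p1 ∨ ¬(¬((¬p1 ∨ ¬p5) → ¬p5) ∨ p4) ∨ ¬p2   (eliminate →)
≡ ¬p1 ∨ ¬(¬(¬(¬p1 ∨ ¬p5) ∨ ¬p5) ∨ p4) ∨ ¬p2   (eliminate →)
≡ ¬p1 ∨ (¬¬(¬(¬p1 ∨ ¬p5) ∨ ¬p5) ∧ ¬p4) ∨ ¬p2   (De Morgan)
≡ ¬p1 ∨ ((¬(¬p1 ∨ ¬p5) ∨ ¬p5) ∧ ¬p4) ∨ ¬p2   (double negation)
≡ ¬p1 ∨ (((¬¬p1 ∧ ¬¬p5) ∨ ¬p5) ∧ ¬p4) ∨ ¬p2   (De Morgan)
≡ ¬p1 ∨ (((p1 ∧ ¬¬p5) ∨ ¬p5) ∧ ¬p4) ∨ ¬p2   (double negation)
≡ ¬p1 ∨ (((p1 ∧ p5) ∨ ¬p5) ∧ ¬p4) ∨ ¬p2   (double negation)
≡ (¬p1 ∨ p1 ∨ ¬p5 ∨ ¬p2) ∧ (¬p1 ∨ p5 ∨ ¬p5 ∨ ¬p2) ∧ (¬p1 ∨ ¬p4 ∨ ¬p2)   (distribute ∨ over ∧)
≡ ¬p1 ∨ ¬p4 ∨ ¬p2   (simplify)

¬p1 ∨ ¬p4 ∨ ¬p2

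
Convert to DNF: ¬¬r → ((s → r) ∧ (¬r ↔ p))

¬r ∨ (r ∧ ¬p)

¬¬r → ((s → r) ∧ (¬r ↔ p))
≡ ¬¬¬r ∨ ((s → r) ∧ (¬r ↔ p))   (eliminate →)
≡ ¬¬¬r ∨ ((¬s ∨ r) ∧ (¬r ↔ p))   (eliminate →)
≡ ¬¬¬r ∨ ((¬s ∨ r) ∧ (¬r → p) ∧ (p → ¬r))   (eliminate ↔)
≡ ¬¬¬r ∨ ((¬s ∨ r) ∧ (¬¬r ∨ p) ∧ (p → ¬r))   (eliminate →)
≡ ¬¬¬r ∨ ((¬s ∨ r) ∧ (¬¬r ∨ p) ∧ (¬p ∨ ¬r))   (eliminate →)
≡ ¬r ∨ ((¬s ∨ r) ∧ (¬¬r ∨ p) ∧ (¬p ∨ ¬r))   (double negation)
≡ ¬r ∨ ((¬s ∨ r) ∧ (r ∨ p) ∧ (¬p ∨ ¬r))   (double negation)
≡ ¬r ∨ (¬s ∧ r ∧ ¬p) ∨ (¬s ∧ r ∧ ¬r) ∨ (¬s ∧ p ∧ ¬p) ∨ (¬s ∧ p ∧ ¬r) ∨ (r ∧ r ∧ ¬p) ∨ (r ∧ r ∧ ¬r) ∨ (r ∧ p ∧ ¬p) ∨ (r ∧ p ∧ ¬r)   (distribute ∧ over ∨)
≡ ¬r ∨ (r ∧ ¬p)   (simplify)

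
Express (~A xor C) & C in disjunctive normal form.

A & C

(~A xor C) & C
≡ ((~A & ~C) | (~~A & C)) & C   [expand xor]
≡ ((~A & ~C) | (A & C)) & C   [double negation]
≡ (~A & ~C & C) | (A & C & C)   [distribute & over |]
≡ A & C   [simplify]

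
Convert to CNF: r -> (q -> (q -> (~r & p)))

r -> (q -> (q -> (~r & p)))
≡ ~r | (q -> (q -> (~r & p)))   (eliminate ->)
≡ ~r | ~q | (q -> (~r & p))   (eliminate ->)
≡ ~r | ~q | ~q | (~r & p)   (eliminate ->)
≡ (~r | ~q | ~q | ~r) & (~r | ~q | ~q | p)   (distribute | over &)
≡ ~r | ~q   (simplify)

~r | ~q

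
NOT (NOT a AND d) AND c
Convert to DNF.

NOT (NOT a AND d) AND c
≡ (NOT NOT a OR NOT d) AND c   [De Morgan]
≡ (a OR NOT d) AND c   [double negation]
≡ (a AND c) OR (NOT d AND c)   [distribute AND over OR]

(a AND c) OR (NOT d AND c)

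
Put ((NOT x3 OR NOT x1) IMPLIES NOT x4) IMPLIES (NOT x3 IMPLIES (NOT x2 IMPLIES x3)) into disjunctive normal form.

((NOT x3 OR NOT x1) IMPLIES NOT x4) IMPLIES (NOT x3 IMPLIES (NOT x2 IMPLIES x3))
≡ NOT ((NOT x3 OR NOT x1) IMPLIES NOT x4) OR (NOT x3 IMPLIES (NOT x2 IMPLIES x3))   (eliminate IMPLIES)
≡ NOT (NOT (NOT x3 OR NOT x1) OR NOT x4) OR (NOT x3 IMPLIES (NOT x2 IMPLIES x3))   (eliminate IMPLIES)
≡ NOT (NOT (NOT x3 OR NOT x1) OR NOT x4) OR NOT NOT x3 OR (NOT x2 IMPLIES x3)   (eliminate IMPLIES)
≡ NOT (NOT (NOT x3 OR NOT x1) OR NOT x4) OR NOT NOT x3 OR NOT NOT x2 OR x3   (eliminate IMPLIES)
≡ (NOT NOT (NOT x3 OR NOT x1) AND NOT NOT x4) OR NOT NOT x3 OR NOT NOT x2 OR x3   (De Morgan)
≡ ((NOT x3 OR NOT x1) AND NOT NOT x4) OR NOT NOT x3 OR NOT NOT x2 OR x3   (double negation)
≡ ((NOT x3 OR NOT x1) AND x4) OR NOT NOT x3 OR NOT NOT x2 OR x3   (double negation)
≡ ((NOT x3 OR NOT x1) AND x4) OR x3 OR NOT NOT x2 OR x3   (double negation)
≡ ((NOT x3 OR NOT x1) AND x4) OR x3 OR x2 OR x3   (double negation)
≡ (NOT x3 AND x4) OR (NOT x1 AND x4) OR x3 OR x2 OR x3   (distribute AND over OR)
≡ (NOT x3 AND x4) OR (NOT x1 AND x4) OR x3 OR x2   (simplify)

(NOT x3 AND x4) OR (NOT x1 AND x4) OR x3 OR x2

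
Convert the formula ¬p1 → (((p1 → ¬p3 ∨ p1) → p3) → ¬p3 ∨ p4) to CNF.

¬p1 → (((p1 → ¬p3 ∨ p1) → p3) → ¬p3 ∨ p4)
≡ ¬¬p1 ∨ (((p1 → ¬p3 ∨ p1) → p3) → ¬p3 ∨ p4)   [eliminate →]
≡ ¬¬p1 ∨ ¬((p1 → ¬p3 ∨ p1) → p3) ∨ ¬p3 ∨ p4   [eliminate →]
≡ ¬¬p1 ∨ ¬(¬(p1 → ¬p3 ∨ p1) ∨ p3) ∨ ¬p3 ∨ p4   [eliminate →]
≡ ¬¬p1 ∨ ¬(¬(¬p1 ∨ ¬p3 ∨ p1) ∨ p3) ∨ ¬p3 ∨ p4   [eliminate →]
≡ p1 ∨ ¬(¬(¬p1 ∨ ¬p3 ∨ p1) ∨ p3) ∨ ¬p3 ∨ p4   [double negation]
≡ p1 ∨ ¬¬(¬p1 ∨ ¬p3 ∨ p1) ∧ ¬p3 ∨ ¬p3 ∨ p4   [De Morgan]
≡ p1 ∨ (¬p1 ∨ ¬p3 ∨ p1) ∧ ¬p3 ∨ ¬p3 ∨ p4   [double negation]
≡ (p1 ∨ ¬p1 ∨ ¬p3 ∨ p1 ∨ ¬p3 ∨ p4) ∧ (p1 ∨ ¬p3 ∨ ¬p3 ∨ p4)   [distribute ∨ over ∧]
≡ p1 ∨ ¬p3 ∨ p4   [simplify]

p1 ∨ ¬p3 ∨ p4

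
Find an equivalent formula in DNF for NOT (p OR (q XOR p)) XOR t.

(NOT p AND NOT q AND NOT t) OR (p AND t) OR (q AND NOT p AND t)

NOT (p OR (q XOR p)) XOR t
= (NOT (p OR (q XOR p)) AND NOT t) OR (NOT NOT (p OR (q XOR p)) AND t)   — expand XOR
= (NOT (p OR (q AND NOT p) OR (NOT q AND p)) AND NOT t) OR (NOT NOT (p OR (q XOR p)) AND t)   — expand XOR
= (NOT (p OR (q AND NOT p) OR (NOT q AND p)) AND NOT t) OR (NOT NOT (p OR (q AND NOT p) OR (NOT q AND p)) AND t)   — expand XOR
= (NOT p AND NOT (q AND NOT p) AND NOT (NOT q AND p) AND NOT t) OR (NOT NOT (p OR (q AND NOT p) OR (NOT q AND p)) AND t)   — De Morgan
= (NOT p AND (NOT q OR NOT NOT p) AND NOT (NOT q AND p) AND NOT t) OR (NOT NOT (p OR (q AND NOT p) OR (NOT q AND p)) AND t)   — De Morgan
= (NOT p AND (NOT q OR p) AND NOT (NOT q AND p) AND NOT t) OR (NOT NOT (p OR (q AND NOT p) OR (NOT q AND p)) AND t)   — double negation
= (NOT p AND (NOT q OR p) AND (NOT NOT q OR NOT p) AND NOT t) OR (NOT NOT (p OR (q AND NOT p) OR (NOT q AND p)) AND t)   — De Morgan
= (NOT p AND (NOT q OR p) AND (q OR NOT p) AND NOT t) OR (NOT NOT (p OR (q AND NOT p) OR (NOT q AND p)) AND t)   — double negation
= (NOT p AND (NOT q OR p) AND (q OR NOT p) AND NOT t) OR ((p OR (q AND NOT p) OR (NOT q AND p)) AND t)   — double negation
= (NOT p AND NOT q AND q AND NOT t) OR (NOT p AND NOT q AND NOT p AND NOT t) OR (NOT p AND p AND q AND NOT t) OR (NOT p AND p AND NOT p AND NOT t) OR (p AND t) OR (q AND NOT p AND t) OR (NOT q AND p AND t)   — distribute AND over OR
= (NOT p AND NOT q AND NOT t) OR (p AND t) OR (q AND NOT p AND t)   — simplify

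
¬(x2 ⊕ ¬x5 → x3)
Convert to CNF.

¬(x2 ⊕ ¬x5 → x3)
⇔ ¬(¬(x2 ⊕ ¬x5) ∨ x3)   [eliminate →]
⇔ ¬(¬((x2 ∨ ¬x5) ∧ ¬(x2 ∧ ¬x5)) ∨ x3)   [expand ⊕]
⇔ ¬¬((x2 ∨ ¬x5) ∧ ¬(x2 ∧ ¬x5)) ∧ ¬x3   [De Morgan]
⇔ (x2 ∨ ¬x5) ∧ ¬(x2 ∧ ¬x5) ∧ ¬x3   [double negation]
⇔ (x2 ∨ ¬x5) ∧ (¬x2 ∨ ¬¬x5) ∧ ¬x3   [De Morgan]
⇔ (x2 ∨ ¬x5) ∧ (¬x2 ∨ x5) ∧ ¬x3   [double negation]

(x2 ∨ ¬x5) ∧ (¬x2 ∨ x5) ∧ ¬x3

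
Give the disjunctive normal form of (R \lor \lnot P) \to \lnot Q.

(R \lor \lnot P) \to \lnot Q
⇔ \lnot (R \lor \lnot P) \lor \lnot Q   [eliminate \to]
⇔ (\lnot R \land \lnot \lnot P) \lor \lnot Q   [De Morgan]
⇔ (\lnot R \land P) \lor \lnot Q   [double negation]

(\lnot R \land P) \lor \lnot Q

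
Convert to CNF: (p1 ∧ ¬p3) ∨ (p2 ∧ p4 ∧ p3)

(p1 ∧ ¬p3) ∨ (p2 ∧ p4 ∧ p3)
≡ (p1 ∨ p2) ∧ (p1 ∨ p4) ∧ (p1 ∨ p3) ∧ (¬p3 ∨ p2) ∧ (¬p3 ∨ p4) ∧ (¬p3 ∨ p3)   [distribute ∨ over ∧]
≡ (p1 ∨ p2) ∧ (p1 ∨ p4) ∧ (p1 ∨ p3) ∧ (¬p3 ∨ p2) ∧ (¬p3 ∨ p4)   [simplify]

(p1 ∨ p2) ∧ (p1 ∨ p4) ∧ (p1 ∨ p3) ∧ (¬p3 ∨ p2) ∧ (¬p3 ∨ p4)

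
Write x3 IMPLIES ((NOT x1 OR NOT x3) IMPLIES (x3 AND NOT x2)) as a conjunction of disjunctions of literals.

NOT x3 OR x1 OR NOT x2

x3 IMPLIES ((NOT x1 OR NOT x3) IMPLIES (x3 AND NOT x2))
≡ NOT x3 OR ((NOT x1 OR NOT x3) IMPLIES (x3 AND NOT x2))   [eliminate IMPLIES]
≡ NOT x3 OR NOT (NOT x1 OR NOT x3) OR (x3 AND NOT x2)   [eliminate IMPLIES]
≡ NOT x3 OR (NOT NOT x1 AND NOT NOT x3) OR (x3 AND NOT x2)   [De Morgan]
≡ NOT x3 OR (x1 AND NOT NOT x3) OR (x3 AND NOT x2)   [double negation]
≡ NOT x3 OR (x1 AND x3) OR (x3 AND NOT x2)   [double negation]
≡ (NOT x3 OR x1 OR x3) AND (NOT x3 OR x1 OR NOT x2) AND (NOT x3 OR x3 OR x3) AND (NOT x3 OR x3 OR NOT x2)   [distribute OR over AND]
≡ NOT x3 OR x1 OR NOT x2   [simplify]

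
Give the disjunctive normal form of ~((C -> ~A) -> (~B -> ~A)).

~C & ~B & A

~((C -> ~A) -> (~B -> ~A))
= ~(~(C -> ~A) | (~B -> ~A))   [eliminate ->]
= ~(~(~C | ~A) | (~B -> ~A))   [eliminate ->]
= ~(~(~C | ~A) | ~~B | ~A)   [eliminate ->]
= ~~(~C | ~A) & ~~~B & ~~A   [De Morgan]
= (~C | ~A) & ~~~B & ~~A   [double negation]
= (~C | ~A) & ~B & ~~A   [double negation]
= (~C | ~A) & ~B & A   [double negation]
= (~C & ~B & A) | (~A & ~B & A)   [distribute & over |]
= ~C & ~B & A   [simplify]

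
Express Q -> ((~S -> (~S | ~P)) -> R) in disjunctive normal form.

Q -> ((~S -> (~S | ~P)) -> R)
= ~Q | ((~S -> (~S | ~P)) -> R)   (eliminate ->)
= ~Q | ~(~S -> (~S | ~P)) | R   (eliminate ->)
= ~Q | ~(~~S | ~S | ~P) | R   (eliminate ->)
= ~Q | (~~~S & ~~S & ~~P) | R   (De Morgan)
= ~Q | (~S & ~~S & ~~P) | R   (double negation)
= ~Q | (~S & S & ~~P) | R   (double negation)
= ~Q | (~S & S & P) | R   (double negation)
= ~Q | R   (simplify)

~Q | R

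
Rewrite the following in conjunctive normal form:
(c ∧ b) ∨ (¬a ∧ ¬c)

(c ∨ ¬a) ∧ (b ∨ ¬a) ∧ (b ∨ ¬c)

(c ∧ b) ∨ (¬a ∧ ¬c)
≡ (c ∨ ¬a) ∧ (c ∨ ¬c) ∧ (b ∨ ¬a) ∧ (b ∨ ¬c)   — distribute ∨ over ∧
≡ (c ∨ ¬a) ∧ (b ∨ ¬a) ∧ (b ∨ ¬c)   — simplify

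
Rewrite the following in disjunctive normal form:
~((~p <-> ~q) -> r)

~((~p <-> ~q) -> r)
≡ ~(~(~p <-> ~q) | r)   (eliminate ->)
≡ ~(~((~p -> ~q) & (~q -> ~p)) | r)   (eliminate <->)
≡ ~(~((~~p | ~q) & (~q -> ~p)) | r)   (eliminate ->)
≡ ~(~((~~p | ~q) & (~~q | ~p)) | r)   (eliminate ->)
≡ ~~((~~p | ~q) & (~~q | ~p)) & ~r   (De Morgan)
≡ (~~p | ~q) & (~~q | ~p) & ~r   (double negation)
≡ (p | ~q) & (~~q | ~p) & ~r   (double negation)
≡ (p | ~q) & (q | ~p) & ~r   (double negation)
≡ (p & q & ~r) | (p & ~p & ~r) | (~q & q & ~r) | (~q & ~p & ~r)   (distribute & over |)
≡ (p & q & ~r) | (~q & ~p & ~r)   (simplify)

(p & q & ~r) | (~q & ~p & ~r)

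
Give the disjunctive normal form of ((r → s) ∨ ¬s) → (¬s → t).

s ∨ t

((r → s) ∨ ¬s) → (¬s → t)
≡ ¬((r → s) ∨ ¬s) ∨ (¬s → t)   (eliminate →)
≡ ¬(¬r ∨ s ∨ ¬s) ∨ (¬s → t)   (eliminate →)
≡ ¬(¬r ∨ s ∨ ¬s) ∨ ¬¬s ∨ t   (eliminate →)
≡ (¬¬r ∧ ¬s ∧ ¬¬s) ∨ ¬¬s ∨ t   (De Morgan)
≡ (r ∧ ¬s ∧ ¬¬s) ∨ ¬¬s ∨ t   (double negation)
≡ (r ∧ ¬s ∧ s) ∨ ¬¬s ∨ t   (double negation)
≡ (r ∧ ¬s ∧ s) ∨ s ∨ t   (double negation)
≡ s ∨ t   (simplify)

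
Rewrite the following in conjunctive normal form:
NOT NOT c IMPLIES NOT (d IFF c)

NOT NOT c IMPLIES NOT (d IFF c)
= NOT NOT NOT c OR NOT (d IFF c)   [eliminate IMPLIES]
= NOT NOT NOT c OR NOT ((d IMPLIES c) AND (c IMPLIES d))   [eliminate IFF]
= NOT NOT NOT c OR NOT ((NOT d OR c) AND (c IMPLIES d))   [eliminate IMPLIES]
= NOT NOT NOT c OR NOT ((NOT d OR c) AND (NOT c OR d))   [eliminate IMPLIES]
= NOT c OR NOT ((NOT d OR c) AND (NOT c OR d))   [double negation]
= NOT c OR NOT (NOT d OR c) OR NOT (NOT c OR d)   [De Morgan]
= NOT c OR (NOT NOT d AND NOT c) OR NOT (NOT c OR d)   [De Morgan]
= NOT c OR (d AND NOT c) OR NOT (NOT c OR d)   [double negation]
= NOT c OR (d AND NOT c) OR (NOT NOT c AND NOT d)   [De Morgan]
= NOT c OR (d AND NOT c) OR (c AND NOT d)   [double negation]
= (NOT c OR d OR c) AND (NOT c OR d OR NOT d) AND (NOT c OR NOT c OR c) AND (NOT c OR NOT c OR NOT d)   [distribute OR over AND]
= NOT c OR NOT d   [simplify]

NOT c OR NOT d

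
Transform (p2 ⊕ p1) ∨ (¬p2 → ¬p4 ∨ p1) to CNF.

(p2 ⊕ p1) ∨ (¬p2 → ¬p4 ∨ p1)
≡ (p2 ∨ p1) ∧ ¬(p2 ∧ p1) ∨ (¬p2 → ¬p4 ∨ p1)   — expand ⊕
≡ (p2 ∨ p1) ∧ ¬(p2 ∧ p1) ∨ ¬¬p2 ∨ ¬p4 ∨ p1   — eliminate →
≡ (p2 ∨ p1) ∧ (¬p2 ∨ ¬p1) ∨ ¬¬p2 ∨ ¬p4 ∨ p1   — De Morgan
≡ (p2 ∨ p1) ∧ (¬p2 ∨ ¬p1) ∨ p2 ∨ ¬p4 ∨ p1   — double negation
≡ (p2 ∨ p1 ∨ p2 ∨ ¬p4 ∨ p1) ∧ (¬p2 ∨ ¬p1 ∨ p2 ∨ ¬p4 ∨ p1)   — distribute ∨ over ∧
≡ p2 ∨ p1 ∨ ¬p4   — simplify

p2 ∨ p1 ∨ ¬p4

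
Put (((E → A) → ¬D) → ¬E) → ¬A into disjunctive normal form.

(((E → A) → ¬D) → ¬E) → ¬A
≡ ¬(((E → A) → ¬D) → ¬E) ∨ ¬A   [eliminate →]
≡ ¬(¬((E → A) → ¬D) ∨ ¬E) ∨ ¬A   [eliminate →]
≡ ¬(¬(¬(E → A) ∨ ¬D) ∨ ¬E) ∨ ¬A   [eliminate →]
≡ ¬(¬(¬(¬E ∨ A) ∨ ¬D) ∨ ¬E) ∨ ¬A   [eliminate →]
≡ (¬¬(¬(¬E ∨ A) ∨ ¬D) ∧ ¬¬E) ∨ ¬A   [De Morgan]
≡ ((¬(¬E ∨ A) ∨ ¬D) ∧ ¬¬E) ∨ ¬A   [double negation]
≡ (((¬¬E ∧ ¬A) ∨ ¬D) ∧ ¬¬E) ∨ ¬A   [De Morgan]
≡ (((E ∧ ¬A) ∨ ¬D) ∧ ¬¬E) ∨ ¬A   [double negation]
≡ (((E ∧ ¬A) ∨ ¬D) ∧ E) ∨ ¬A   [double negation]
≡ (E ∧ ¬A ∧ E) ∨ (¬D ∧ E) ∨ ¬A   [distribute ∧ over ∨]
≡ (¬D ∧ E) ∨ ¬A   [simplify]

(¬D ∧ E) ∨ ¬A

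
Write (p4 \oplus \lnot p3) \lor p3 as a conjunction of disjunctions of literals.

\lnot p4 \lor p3

(p4 \oplus \lnot p3) \lor p3
≡ ((p4 \lor \lnot p3) \land \lnot (p4 \land \lnot p3)) \lor p3   (expand \oplus)
≡ ((p4 \lor \lnot p3) \land (\lnot p4 \lor \lnot \lnot p3)) \lor p3   (De Morgan)
≡ ((p4 \lor \lnot p3) \land (\lnot p4 \lor p3)) \lor p3   (double negation)
≡ (p4 \lor \lnot p3 \lor p3) \land (\lnot p4 \lor p3 \lor p3)   (distribute \lor over \land)
≡ \lnot p4 \lor p3   (simplify)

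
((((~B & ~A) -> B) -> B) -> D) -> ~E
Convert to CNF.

((((~B & ~A) -> B) -> B) -> D) -> ~E
= ~((((~B & ~A) -> B) -> B) -> D) | ~E   [eliminate ->]
= ~(~(((~B & ~A) -> B) -> B) | D) | ~E   [eliminate ->]
= ~(~(~((~B & ~A) -> B) | B) | D) | ~E   [eliminate ->]
= ~(~(~(~(~B & ~A) | B) | B) | D) | ~E   [eliminate ->]
= (~~(~(~(~B & ~A) | B) | B) & ~D) | ~E   [De Morgan]
= ((~(~(~B & ~A) | B) | B) & ~D) | ~E   [double negation]
= (((~~(~B & ~A) & ~B) | B) & ~D) | ~E   [De Morgan]
= (((~B & ~A & ~B) | B) & ~D) | ~E   [double negation]
= (~B | B | ~E) & (~A | B | ~E) & (~B | B | ~E) & (~D | ~E)   [distribute | over &]
= (~A | B | ~E) & (~D | ~E)   [simplify]

(~A | B | ~E) & (~D | ~E)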